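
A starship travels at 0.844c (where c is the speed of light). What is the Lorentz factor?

v/c = 0.844, so (v/c)² = 0.712336
1 - (v/c)² = 0.287664
γ = 1/√(0.287664) = 1.864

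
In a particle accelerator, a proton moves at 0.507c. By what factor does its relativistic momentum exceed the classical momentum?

p_rel = γmv, p_class = mv
Ratio = γ = 1/√(1 - 0.507²)
= 1/√(0.742951) = 1.160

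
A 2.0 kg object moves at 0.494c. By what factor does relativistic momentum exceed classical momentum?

p_rel = γmv, p_class = mv
Ratio = γ = 1/√(1 - 0.494²) = 1.150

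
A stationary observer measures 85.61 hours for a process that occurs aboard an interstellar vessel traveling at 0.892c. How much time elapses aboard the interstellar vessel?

Dilated time Δt = 85.61 hours
γ = 1/√(1 - 0.892²) = 2.212
Δt₀ = Δt/γ = 85.61/2.212 = 38.70 hours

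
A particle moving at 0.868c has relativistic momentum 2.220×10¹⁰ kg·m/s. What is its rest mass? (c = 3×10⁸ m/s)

γ = 1/√(1 - 0.868²) = 2.014
v = 0.868 × 3×10⁸ = 2.604×10⁸ m/s
m = p/(γv) = 2.220×10¹⁰/(2.014 × 2.604×10⁸) = 42.33 kg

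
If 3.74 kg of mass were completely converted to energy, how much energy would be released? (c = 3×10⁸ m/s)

Using E = mc²:
c² = (3×10⁸)² = 9×10¹⁶ m²/s²
E = 3.74 × 9×10¹⁶ = 3.366×10¹⁷ J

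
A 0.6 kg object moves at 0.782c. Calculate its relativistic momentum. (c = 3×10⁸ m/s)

γ = 1/√(1 - 0.782²) = 1.604
v = 0.782 × 3×10⁸ = 2.346×10⁸ m/s
p = γmv = 1.604 × 0.6 × 2.346×10⁸ = 2.258×10⁸ kg·m/s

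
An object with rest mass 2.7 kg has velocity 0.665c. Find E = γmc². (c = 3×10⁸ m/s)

γ = 1/√(1 - 0.665²) = 1.339
mc² = 2.7 × (3×10⁸)² = 2.430×10¹⁷ J
E = γmc² = 1.339 × 2.430×10¹⁷ = 3.254×10¹⁷ J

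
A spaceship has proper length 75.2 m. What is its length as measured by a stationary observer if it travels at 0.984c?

Proper length L₀ = 75.2 m
γ = 1/√(1 - 0.984²) = 5.613
L = L₀/γ = 75.2/5.613 = 13.40 m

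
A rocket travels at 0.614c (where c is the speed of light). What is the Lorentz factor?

v/c = 0.614, so (v/c)² = 0.376996
1 - (v/c)² = 0.623004
γ = 1/√(0.623004) = 1.267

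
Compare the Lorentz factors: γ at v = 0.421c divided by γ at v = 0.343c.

γ₁ = 1/√(1 - 0.421²) = 1.1025
γ₂ = 1/√(1 - 0.343²) = 1.0646
γ₁/γ₂ = 1.1025/1.0646 = 1.036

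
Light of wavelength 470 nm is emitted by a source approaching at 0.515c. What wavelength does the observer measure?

β = 0.515
Wavelength Doppler factor = √(0.485/1.515) = √(0.3201) = 0.5658
λ_obs = 470 × 0.5658 = 265.9 nm (blueshift)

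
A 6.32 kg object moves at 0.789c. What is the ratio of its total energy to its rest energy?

E = γmc², E₀ = mc²
E/E₀ = γ = 1/√(1 - 0.789²) = 1.628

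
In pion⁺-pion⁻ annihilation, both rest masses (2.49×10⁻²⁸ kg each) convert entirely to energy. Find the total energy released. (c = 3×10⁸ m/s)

Both particles have the same rest mass, so total mass = 2m
E = 2m·c² = 2 × 2.49×10⁻²⁸ × (3×10⁸)²
= 2 × 2.49×10⁻²⁸ × 9×10¹⁶
= 4.482×10⁻¹¹ J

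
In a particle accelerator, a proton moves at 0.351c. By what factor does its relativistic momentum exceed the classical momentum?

p_rel = γmv, p_class = mv
Ratio = γ = 1/√(1 - 0.351²)
= 1/√(0.876799) = 1.068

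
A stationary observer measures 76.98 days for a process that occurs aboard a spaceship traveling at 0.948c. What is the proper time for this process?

Dilated time Δt = 76.98 days
γ = 1/√(1 - 0.948²) = 3.142
Δt₀ = Δt/γ = 76.98/3.142 = 24.50 days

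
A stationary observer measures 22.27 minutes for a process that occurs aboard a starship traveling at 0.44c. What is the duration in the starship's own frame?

Dilated time Δt = 22.27 minutes
γ = 1/√(1 - 0.44²) = 1.1136
Δt₀ = Δt/γ = 22.27/1.1136 = 20.00 minutes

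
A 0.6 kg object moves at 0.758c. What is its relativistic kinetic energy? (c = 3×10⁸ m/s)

γ = 1/√(1 - 0.758²) = 1.5331
γ - 1 = 0.5331
KE = (γ-1)mc² = 0.5331 × 0.6 × (3×10⁸)² = 2.879×10¹⁶ J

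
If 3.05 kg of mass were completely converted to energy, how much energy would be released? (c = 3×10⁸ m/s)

Using E = mc²:
c² = (3×10⁸)² = 9×10¹⁶ m²/s²
E = 3.05 × 9×10¹⁶ = 2.745×10¹⁷ J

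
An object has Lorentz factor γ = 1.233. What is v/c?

From γ = 1/√(1 - v²/c²):
1/γ² = 1/1.233² = 0.6578
v²/c² = 1 - 0.6578 = 0.3422
v/c = √(0.3422) = 0.5850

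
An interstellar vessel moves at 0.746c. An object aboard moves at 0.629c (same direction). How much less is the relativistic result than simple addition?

Classical: u' + v = 0.629 + 0.746 = 1.375c
Relativistic: u = (0.629 + 0.746)/(1 + 0.469234) = 1.375/1.469234 = 0.9359c
Difference: 1.375 - 0.9359 = 0.4391c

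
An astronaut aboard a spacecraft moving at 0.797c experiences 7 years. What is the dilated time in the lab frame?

Proper time Δt₀ = 7 years
γ = 1/√(1 - 0.797²) = 1.656
Δt = γΔt₀ = 1.656 × 7 = 11.59 years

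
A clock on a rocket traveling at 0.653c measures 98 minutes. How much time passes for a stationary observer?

Proper time Δt₀ = 98 minutes
γ = 1/√(1 - 0.653²) = 1.320
Δt = γΔt₀ = 1.320 × 98 = 129.4 minutes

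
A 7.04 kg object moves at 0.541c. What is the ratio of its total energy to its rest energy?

E = γmc², E₀ = mc²
E/E₀ = γ = 1/√(1 - 0.541²) = 1.189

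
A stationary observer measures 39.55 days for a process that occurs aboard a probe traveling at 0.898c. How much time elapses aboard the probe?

Dilated time Δt = 39.55 days
γ = 1/√(1 - 0.898²) = 2.273
Δt₀ = Δt/γ = 39.55/2.273 = 17.40 days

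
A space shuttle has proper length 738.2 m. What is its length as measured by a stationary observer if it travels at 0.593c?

Proper length L₀ = 738.2 m
γ = 1/√(1 - 0.593²) = 1.242
L = L₀/γ = 738.2/1.242 = 594.4 m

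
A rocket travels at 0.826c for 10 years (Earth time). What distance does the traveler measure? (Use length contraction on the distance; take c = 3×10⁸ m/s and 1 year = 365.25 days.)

Earth distance: d = v × t = 0.826c × 10 yr = 7.820×10¹⁶ m
γ = 1.774
d' = d/γ = 7.820×10¹⁶/1.774 = 4.408×10¹⁶ m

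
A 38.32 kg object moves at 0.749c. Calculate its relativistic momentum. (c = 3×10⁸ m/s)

γ = 1/√(1 - 0.749²) = 1.5093
v = 0.749 × 3×10⁸ = 2.247×10⁸ m/s
p = γmv = 1.5093 × 38.32 × 2.247×10⁸ = 1.300×10¹⁰ kg·m/s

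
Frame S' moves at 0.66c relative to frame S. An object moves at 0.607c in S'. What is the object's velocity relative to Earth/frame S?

u = (u' + v)/(1 + u'v/c²)
Numerator: 0.607 + 0.66 = 1.267
Denominator: 1 + 0.40062 = 1.40062
u = 1.267/1.40062 = 0.9046c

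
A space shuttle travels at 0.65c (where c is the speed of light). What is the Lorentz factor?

v/c = 0.65, so (v/c)² = 0.4225
1 - (v/c)² = 0.5775
γ = 1/√(0.5775) = 1.316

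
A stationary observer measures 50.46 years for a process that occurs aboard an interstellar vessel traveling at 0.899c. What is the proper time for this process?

Dilated time Δt = 50.46 years
γ = 1/√(1 - 0.899²) = 2.283
Δt₀ = Δt/γ = 50.46/2.283 = 22.10 years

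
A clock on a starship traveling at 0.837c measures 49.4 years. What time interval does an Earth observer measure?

Proper time Δt₀ = 49.4 years
γ = 1/√(1 - 0.837²) = 1.8275
Δt = γΔt₀ = 1.8275 × 49.4 = 90.28 years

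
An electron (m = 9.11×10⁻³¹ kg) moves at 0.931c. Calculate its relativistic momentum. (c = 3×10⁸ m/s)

γ = 1/√(1 - 0.931²) = 2.7396
v = 0.931 × 3×10⁸ = 2.793×10⁸ m/s
p = γmv = 2.7396 × 9.11×10⁻³¹ × 2.793×10⁸ = 6.971×10⁻²² kg·m/s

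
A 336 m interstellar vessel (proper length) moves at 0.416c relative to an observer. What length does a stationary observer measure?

Proper length L₀ = 336 m
γ = 1/√(1 - 0.416²) = 1.100
L = L₀/γ = 336/1.100 = 305.5 m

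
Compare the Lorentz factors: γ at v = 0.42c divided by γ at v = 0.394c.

γ₁ = 1/√(1 - 0.42²) = 1.102
γ₂ = 1/√(1 - 0.394²) = 1.088
γ₁/γ₂ = 1.102/1.088 = 1.013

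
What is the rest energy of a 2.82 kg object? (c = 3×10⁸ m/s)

c² = (3×10⁸)² = 9.000×10¹⁶ m²/s²
E₀ = mc² = 2.82 × 9.000×10¹⁶ = 2.538×10¹⁷ J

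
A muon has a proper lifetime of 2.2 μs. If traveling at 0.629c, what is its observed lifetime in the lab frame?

Proper lifetime τ₀ = 2.2 μs
γ = 1/√(1 - 0.629²) = 1.2863
τ = γτ₀ = 1.2863 × 2.2 μs = 2.830 μs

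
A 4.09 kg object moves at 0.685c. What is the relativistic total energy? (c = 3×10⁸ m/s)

γ = 1/√(1 - 0.685²) = 1.3726
mc² = 4.09 × (3×10⁸)² = 3.681×10¹⁷ J
E = γmc² = 1.3726 × 3.681×10¹⁷ = 5.053×10¹⁷ J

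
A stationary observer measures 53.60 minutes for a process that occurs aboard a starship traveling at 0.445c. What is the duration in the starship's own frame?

Dilated time Δt = 53.60 minutes
γ = 1/√(1 - 0.445²) = 1.1167
Δt₀ = Δt/γ = 53.60/1.1167 = 48.00 minutes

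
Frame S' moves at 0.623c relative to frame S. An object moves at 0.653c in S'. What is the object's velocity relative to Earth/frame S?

u = (u' + v)/(1 + u'v/c²)
Numerator: 0.653 + 0.623 = 1.276
Denominator: 1 + 0.406819 = 1.406819
u = 1.276/1.406819 = 0.9070c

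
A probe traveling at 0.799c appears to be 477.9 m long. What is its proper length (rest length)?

Contracted length L = 477.9 m
γ = 1/√(1 - 0.799²) = 1.663
L₀ = γL = 1.663 × 477.9 = 794.7 m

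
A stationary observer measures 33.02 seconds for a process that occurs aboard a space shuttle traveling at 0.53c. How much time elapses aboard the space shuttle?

Dilated time Δt = 33.02 seconds
γ = 1/√(1 - 0.53²) = 1.1792
Δt₀ = Δt/γ = 33.02/1.1792 = 28.00 seconds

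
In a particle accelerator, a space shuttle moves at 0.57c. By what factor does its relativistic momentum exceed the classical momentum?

p_rel = γmv, p_class = mv
Ratio = γ = 1/√(1 - 0.57²)
= 1/√(0.6751) = 1.217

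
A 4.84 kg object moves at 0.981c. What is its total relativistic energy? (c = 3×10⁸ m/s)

γ = 1/√(1 - 0.981²) = 5.154
mc² = 4.84 × (3×10⁸)² = 4.356×10¹⁷ J
E = γmc² = 5.154 × 4.356×10¹⁷ = 2.245×10¹⁸ J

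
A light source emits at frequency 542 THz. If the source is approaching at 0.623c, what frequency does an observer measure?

β = v/c = 0.623
(1+β)/(1-β) = 1.623/0.377 = 4.305
Doppler factor = √(4.305) = 2.075
f_obs = 542 × 2.075 = 1125 THz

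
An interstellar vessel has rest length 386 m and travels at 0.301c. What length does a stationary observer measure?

Proper length L₀ = 386 m
γ = 1/√(1 - 0.301²) = 1.0486
L = L₀/γ = 386/1.0486 = 368.1 m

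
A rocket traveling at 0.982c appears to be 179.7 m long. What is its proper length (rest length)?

Contracted length L = 179.7 m
γ = 1/√(1 - 0.982²) = 5.2943
L₀ = γL = 5.2943 × 179.7 = 951.4 m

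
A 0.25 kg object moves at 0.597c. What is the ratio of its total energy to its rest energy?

E = γmc², E₀ = mc²
E/E₀ = γ = 1/√(1 - 0.597²) = 1.247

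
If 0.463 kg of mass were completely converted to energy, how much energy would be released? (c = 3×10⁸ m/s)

Using E = mc²:
c² = (3×10⁸)² = 9×10¹⁶ m²/s²
E = 0.463 × 9×10¹⁶ = 4.167×10¹⁶ J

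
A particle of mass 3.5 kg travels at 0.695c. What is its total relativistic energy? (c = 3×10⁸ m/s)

γ = 1/√(1 - 0.695²) = 1.3908
mc² = 3.5 × (3×10⁸)² = 3.150×10¹⁷ J
E = γmc² = 1.3908 × 3.150×10¹⁷ = 4.381×10¹⁷ J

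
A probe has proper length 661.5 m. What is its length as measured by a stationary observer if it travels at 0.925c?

Proper length L₀ = 661.5 m
γ = 1/√(1 - 0.925²) = 2.632
L = L₀/γ = 661.5/2.632 = 251.3 m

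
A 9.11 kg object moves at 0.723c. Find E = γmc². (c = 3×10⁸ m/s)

γ = 1/√(1 - 0.723²) = 1.4475
mc² = 9.11 × (3×10⁸)² = 8.199×10¹⁷ J
E = γmc² = 1.4475 × 8.199×10¹⁷ = 1.187×10¹⁸ J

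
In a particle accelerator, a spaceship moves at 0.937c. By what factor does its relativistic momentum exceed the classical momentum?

p_rel = γmv, p_class = mv
Ratio = γ = 1/√(1 - 0.937²)
= 1/√(0.122031) = 2.863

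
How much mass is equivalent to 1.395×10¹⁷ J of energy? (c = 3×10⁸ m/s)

From E = mc², we get m = E/c²
c² = (3×10⁸)² = 9×10¹⁶ m²/s²
m = 1.395×10¹⁷ / 9×10¹⁶ = 1.550 kg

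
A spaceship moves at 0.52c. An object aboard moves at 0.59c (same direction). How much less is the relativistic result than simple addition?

Classical: u' + v = 0.59 + 0.52 = 1.11c
Relativistic: u = (0.59 + 0.52)/(1 + 0.3068) = 1.11/1.3068 = 0.8494c
Difference: 1.11 - 0.8494 = 0.2606c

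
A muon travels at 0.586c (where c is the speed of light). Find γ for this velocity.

v/c = 0.586, so (v/c)² = 0.343396
1 - (v/c)² = 0.656604
γ = 1/√(0.656604) = 1.234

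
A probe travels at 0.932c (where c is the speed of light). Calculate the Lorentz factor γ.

v/c = 0.932, so (v/c)² = 0.868624
1 - (v/c)² = 0.131376
γ = 1/√(0.131376) = 2.759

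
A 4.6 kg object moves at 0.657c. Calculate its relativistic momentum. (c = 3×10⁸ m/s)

γ = 1/√(1 - 0.657²) = 1.3265
v = 0.657 × 3×10⁸ = 1.971×10⁸ m/s
p = γmv = 1.3265 × 4.6 × 1.971×10⁸ = 1.203×10⁹ kg·m/s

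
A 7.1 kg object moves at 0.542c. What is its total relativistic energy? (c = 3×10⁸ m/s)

γ = 1/√(1 - 0.542²) = 1.190
mc² = 7.1 × (3×10⁸)² = 6.390×10¹⁷ J
E = γmc² = 1.190 × 6.390×10¹⁷ = 7.604×10¹⁷ J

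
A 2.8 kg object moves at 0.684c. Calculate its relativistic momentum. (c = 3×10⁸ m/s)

γ = 1/√(1 - 0.684²) = 1.3708
v = 0.684 × 3×10⁸ = 2.052×10⁸ m/s
p = γmv = 1.3708 × 2.8 × 2.052×10⁸ = 7.876×10⁸ kg·m/s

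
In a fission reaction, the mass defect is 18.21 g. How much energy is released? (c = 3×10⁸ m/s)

Convert mass defect: Δm = 18.21 g = 0.01821 kg
E = Δm·c² = 0.01821 × (3×10⁸)²
= 0.01821 × 9×10¹⁶ = 1.639×10¹⁵ J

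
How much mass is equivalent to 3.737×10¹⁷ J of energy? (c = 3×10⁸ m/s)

From E = mc², we get m = E/c²
c² = (3×10⁸)² = 9×10¹⁶ m²/s²
m = 3.737×10¹⁷ / 9×10¹⁶ = 4.152 kg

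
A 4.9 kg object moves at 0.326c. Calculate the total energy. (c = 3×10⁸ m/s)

γ = 1/√(1 - 0.326²) = 1.0578
mc² = 4.9 × (3×10⁸)² = 4.410×10¹⁷ J
E = γmc² = 1.0578 × 4.410×10¹⁷ = 4.665×10¹⁷ J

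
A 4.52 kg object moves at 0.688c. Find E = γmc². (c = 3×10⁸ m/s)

γ = 1/√(1 - 0.688²) = 1.378
mc² = 4.52 × (3×10⁸)² = 4.068×10¹⁷ J
E = γmc² = 1.378 × 4.068×10¹⁷ = 5.606×10¹⁷ J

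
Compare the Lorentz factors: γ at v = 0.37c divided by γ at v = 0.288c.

γ₁ = 1/√(1 - 0.37²) = 1.076
γ₂ = 1/√(1 - 0.288²) = 1.044
γ₁/γ₂ = 1.076/1.044 = 1.031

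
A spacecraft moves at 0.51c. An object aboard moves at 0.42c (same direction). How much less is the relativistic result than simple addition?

Classical: u' + v = 0.42 + 0.51 = 0.93c
Relativistic: u = (0.42 + 0.51)/(1 + 0.2142) = 0.93/1.2142 = 0.7659c
Difference: 0.93 - 0.7659 = 0.1641c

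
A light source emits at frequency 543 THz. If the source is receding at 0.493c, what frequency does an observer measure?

β = v/c = 0.493
(1-β)/(1+β) = 0.507/1.493 = 0.33958
Doppler factor = √(0.33958) = 0.5827
f_obs = 543 × 0.5827 = 316.4 THz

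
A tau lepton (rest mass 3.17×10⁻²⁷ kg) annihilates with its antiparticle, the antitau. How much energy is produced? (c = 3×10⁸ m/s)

Both particles have the same rest mass, so total mass = 2m
E = 2m·c² = 2 × 3.17×10⁻²⁷ × (3×10⁸)²
= 2 × 3.17×10⁻²⁷ × 9×10¹⁶
= 5.706×10⁻¹⁰ J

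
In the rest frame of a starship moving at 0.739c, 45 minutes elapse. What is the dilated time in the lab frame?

Proper time Δt₀ = 45 minutes
γ = 1/√(1 - 0.739²) = 1.4843
Δt = γΔt₀ = 1.4843 × 45 = 66.79 minutes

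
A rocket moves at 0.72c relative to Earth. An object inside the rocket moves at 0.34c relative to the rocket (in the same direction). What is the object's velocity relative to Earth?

u = (u' + v)/(1 + u'v/c²)
Numerator: 0.34 + 0.72 = 1.06
Denominator: 1 + 0.2448 = 1.2448
u = 1.06/1.2448 = 0.8515c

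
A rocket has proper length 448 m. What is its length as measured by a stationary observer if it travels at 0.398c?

Proper length L₀ = 448 m
γ = 1/√(1 - 0.398²) = 1.090
L = L₀/γ = 448/1.090 = 411.0 m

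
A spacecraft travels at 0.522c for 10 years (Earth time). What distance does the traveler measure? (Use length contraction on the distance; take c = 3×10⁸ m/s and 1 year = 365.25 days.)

Earth distance: d = v × t = 0.522c × 10 yr = 4.9419×10¹⁶ m
γ = 1.1724
d' = d/γ = 4.9419×10¹⁶/1.1724 = 4.215×10¹⁶ m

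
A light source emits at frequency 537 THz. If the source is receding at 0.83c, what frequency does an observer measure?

β = v/c = 0.83
(1-β)/(1+β) = 0.17/1.83 = 0.09290
Doppler factor = √(0.09290) = 0.3048
f_obs = 537 × 0.3048 = 163.7 THz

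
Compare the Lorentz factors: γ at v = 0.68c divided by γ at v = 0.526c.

γ₁ = 1/√(1 - 0.68²) = 1.364
γ₂ = 1/√(1 - 0.526²) = 1.176
γ₁/γ₂ = 1.364/1.176 = 1.160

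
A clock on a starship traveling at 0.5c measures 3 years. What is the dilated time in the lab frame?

Proper time Δt₀ = 3 years
γ = 1/√(1 - 0.5²) = 1.1547
Δt = γΔt₀ = 1.1547 × 3 = 3.464 years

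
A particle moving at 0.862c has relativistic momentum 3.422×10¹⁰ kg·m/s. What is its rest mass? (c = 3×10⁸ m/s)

γ = 1/√(1 - 0.862²) = 1.9727
v = 0.862 × 3×10⁸ = 2.586×10⁸ m/s
m = p/(γv) = 3.422×10¹⁰/(1.9727 × 2.586×10⁸) = 67.08 kg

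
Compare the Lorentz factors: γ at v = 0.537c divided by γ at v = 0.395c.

γ₁ = 1/√(1 - 0.537²) = 1.1854
γ₂ = 1/√(1 - 0.395²) = 1.0885
γ₁/γ₂ = 1.1854/1.0885 = 1.089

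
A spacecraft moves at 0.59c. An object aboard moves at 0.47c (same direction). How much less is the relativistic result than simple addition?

Classical: u' + v = 0.47 + 0.59 = 1.06c
Relativistic: u = (0.47 + 0.59)/(1 + 0.2773) = 1.06/1.2773 = 0.8299c
Difference: 1.06 - 0.8299 = 0.2301c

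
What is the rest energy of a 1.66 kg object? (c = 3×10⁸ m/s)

c² = (3×10⁸)² = 9.000×10¹⁶ m²/s²
E₀ = mc² = 1.66 × 9.000×10¹⁶ = 1.494×10¹⁷ J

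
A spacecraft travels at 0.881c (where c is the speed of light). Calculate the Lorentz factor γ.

v/c = 0.881, so (v/c)² = 0.776161
1 - (v/c)² = 0.223839
γ = 1/√(0.223839) = 2.114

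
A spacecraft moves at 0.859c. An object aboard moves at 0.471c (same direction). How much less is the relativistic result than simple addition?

Classical: u' + v = 0.471 + 0.859 = 1.33c
Relativistic: u = (0.471 + 0.859)/(1 + 0.404589) = 1.33/1.404589 = 0.9469c
Difference: 1.33 - 0.9469 = 0.3831c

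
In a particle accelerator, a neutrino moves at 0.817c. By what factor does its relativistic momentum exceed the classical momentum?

p_rel = γmv, p_class = mv
Ratio = γ = 1/√(1 - 0.817²)
= 1/√(0.332511) = 1.734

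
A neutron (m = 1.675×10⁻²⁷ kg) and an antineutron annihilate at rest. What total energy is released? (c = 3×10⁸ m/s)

Both particles have the same rest mass, so total mass = 2m
E = 2m·c² = 2 × 1.675×10⁻²⁷ × (3×10⁸)²
= 2 × 1.675×10⁻²⁷ × 9×10¹⁶
= 3.015×10⁻¹⁰ J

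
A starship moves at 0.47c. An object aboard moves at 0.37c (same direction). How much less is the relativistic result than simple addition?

Classical: u' + v = 0.37 + 0.47 = 0.84c
Relativistic: u = (0.37 + 0.47)/(1 + 0.1739) = 0.84/1.1739 = 0.7156c
Difference: 0.84 - 0.7156 = 0.1244c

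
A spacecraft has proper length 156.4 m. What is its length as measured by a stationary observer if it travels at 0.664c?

Proper length L₀ = 156.4 m
γ = 1/√(1 - 0.664²) = 1.3374
L = L₀/γ = 156.4/1.3374 = 116.9 m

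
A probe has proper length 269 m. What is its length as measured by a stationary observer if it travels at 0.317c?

Proper length L₀ = 269 m
γ = 1/√(1 - 0.317²) = 1.0544
L = L₀/γ = 269/1.0544 = 255.1 m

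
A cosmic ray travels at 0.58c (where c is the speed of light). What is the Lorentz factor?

v/c = 0.58, so (v/c)² = 0.3364
1 - (v/c)² = 0.6636
γ = 1/√(0.6636) = 1.228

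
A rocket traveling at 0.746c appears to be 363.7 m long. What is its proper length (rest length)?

Contracted length L = 363.7 m
γ = 1/√(1 - 0.746²) = 1.5016
L₀ = γL = 1.5016 × 363.7 = 546.1 m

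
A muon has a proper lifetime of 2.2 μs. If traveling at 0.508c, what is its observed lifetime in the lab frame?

Proper lifetime τ₀ = 2.2 μs
γ = 1/√(1 - 0.508²) = 1.161
τ = γτ₀ = 1.161 × 2.2 μs = 2.554 μs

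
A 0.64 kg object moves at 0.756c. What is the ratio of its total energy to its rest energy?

E = γmc², E₀ = mc²
E/E₀ = γ = 1/√(1 - 0.756²) = 1.528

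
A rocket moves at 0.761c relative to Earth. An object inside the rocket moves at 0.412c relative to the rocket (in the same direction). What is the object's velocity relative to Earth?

u = (u' + v)/(1 + u'v/c²)
Numerator: 0.412 + 0.761 = 1.173
Denominator: 1 + 0.313532 = 1.313532
u = 1.173/1.313532 = 0.8930c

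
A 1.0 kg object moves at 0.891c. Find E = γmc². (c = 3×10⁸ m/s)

γ = 1/√(1 - 0.891²) = 2.2026
mc² = 1.0 × (3×10⁸)² = 9.000×10¹⁶ J
E = γmc² = 2.2026 × 9.000×10¹⁶ = 1.982×10¹⁷ J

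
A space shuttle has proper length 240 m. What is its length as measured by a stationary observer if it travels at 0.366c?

Proper length L₀ = 240 m
γ = 1/√(1 - 0.366²) = 1.075
L = L₀/γ = 240/1.075 = 223.3 m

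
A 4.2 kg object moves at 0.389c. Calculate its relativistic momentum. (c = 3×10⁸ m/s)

γ = 1/√(1 - 0.389²) = 1.0855
v = 0.389 × 3×10⁸ = 1.167×10⁸ m/s
p = γmv = 1.0855 × 4.2 × 1.167×10⁸ = 5.320×10⁸ kg·m/s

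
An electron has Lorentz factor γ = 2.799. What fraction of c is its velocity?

From γ = 1/√(1 - v²/c²):
1/γ² = 1/2.799² = 0.1276
v²/c² = 1 - 0.1276 = 0.8724
v/c = √(0.8724) = 0.9340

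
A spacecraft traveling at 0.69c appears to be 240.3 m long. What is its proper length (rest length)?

Contracted length L = 240.3 m
γ = 1/√(1 - 0.69²) = 1.3816
L₀ = γL = 1.3816 × 240.3 = 332.0 m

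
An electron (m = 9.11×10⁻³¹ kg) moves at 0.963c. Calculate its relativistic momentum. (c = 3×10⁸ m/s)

γ = 1/√(1 - 0.963²) = 3.7106
v = 0.963 × 3×10⁸ = 2.889×10⁸ m/s
p = γmv = 3.7106 × 9.11×10⁻³¹ × 2.889×10⁸ = 9.766×10⁻²² kg·m/s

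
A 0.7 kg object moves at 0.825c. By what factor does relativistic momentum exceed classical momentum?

p_rel = γmv, p_class = mv
Ratio = γ = 1/√(1 - 0.825²) = 1.769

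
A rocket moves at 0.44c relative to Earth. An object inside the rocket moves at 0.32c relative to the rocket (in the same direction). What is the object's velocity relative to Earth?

u = (u' + v)/(1 + u'v/c²)
Numerator: 0.32 + 0.44 = 0.76
Denominator: 1 + 0.1408 = 1.1408
u = 0.76/1.1408 = 0.6662c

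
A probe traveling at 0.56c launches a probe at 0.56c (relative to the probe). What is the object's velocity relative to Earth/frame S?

u = (u' + v)/(1 + u'v/c²)
Numerator: 0.56 + 0.56 = 1.12
Denominator: 1 + 0.3136 = 1.3136
u = 1.12/1.3136 = 0.8526c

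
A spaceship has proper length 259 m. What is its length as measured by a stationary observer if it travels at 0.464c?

Proper length L₀ = 259 m
γ = 1/√(1 - 0.464²) = 1.129
L = L₀/γ = 259/1.129 = 229.4 m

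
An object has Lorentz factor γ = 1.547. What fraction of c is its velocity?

From γ = 1/√(1 - v²/c²):
1/γ² = 1/1.547² = 0.4178
v²/c² = 1 - 0.4178 = 0.5822
v/c = √(0.5822) = 0.7630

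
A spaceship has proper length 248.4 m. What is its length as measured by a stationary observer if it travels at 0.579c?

Proper length L₀ = 248.4 m
γ = 1/√(1 - 0.579²) = 1.2265
L = L₀/γ = 248.4/1.2265 = 202.5 m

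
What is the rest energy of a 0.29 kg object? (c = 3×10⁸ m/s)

c² = (3×10⁸)² = 9.000×10¹⁶ m²/s²
E₀ = mc² = 0.29 × 9.000×10¹⁶ = 2.610×10¹⁶ J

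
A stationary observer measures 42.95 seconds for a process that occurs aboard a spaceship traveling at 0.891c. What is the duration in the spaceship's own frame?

Dilated time Δt = 42.95 seconds
γ = 1/√(1 - 0.891²) = 2.203
Δt₀ = Δt/γ = 42.95/2.203 = 19.50 seconds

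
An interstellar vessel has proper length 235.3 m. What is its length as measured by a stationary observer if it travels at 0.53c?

Proper length L₀ = 235.3 m
γ = 1/√(1 - 0.53²) = 1.1792
L = L₀/γ = 235.3/1.1792 = 199.5 m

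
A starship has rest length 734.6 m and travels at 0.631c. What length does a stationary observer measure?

Proper length L₀ = 734.6 m
γ = 1/√(1 - 0.631²) = 1.289
L = L₀/γ = 734.6/1.289 = 569.9 m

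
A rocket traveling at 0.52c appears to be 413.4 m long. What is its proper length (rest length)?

Contracted length L = 413.4 m
γ = 1/√(1 - 0.52²) = 1.1707
L₀ = γL = 1.1707 × 413.4 = 484.0 m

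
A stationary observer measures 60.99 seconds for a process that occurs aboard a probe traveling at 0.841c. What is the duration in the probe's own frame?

Dilated time Δt = 60.99 seconds
γ = 1/√(1 - 0.841²) = 1.848
Δt₀ = Δt/γ = 60.99/1.848 = 33.00 seconds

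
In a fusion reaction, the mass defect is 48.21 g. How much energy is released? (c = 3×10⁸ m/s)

Convert mass defect: Δm = 48.21 g = 0.04821 kg
E = Δm·c² = 0.04821 × (3×10⁸)²
= 0.04821 × 9×10¹⁶ = 4.339×10¹⁵ J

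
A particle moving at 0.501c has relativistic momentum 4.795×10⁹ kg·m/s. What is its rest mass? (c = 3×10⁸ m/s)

γ = 1/√(1 - 0.501²) = 1.1555
v = 0.501 × 3×10⁸ = 1.503×10⁸ m/s
m = p/(γv) = 4.795×10⁹/(1.1555 × 1.503×10⁸) = 27.61 kg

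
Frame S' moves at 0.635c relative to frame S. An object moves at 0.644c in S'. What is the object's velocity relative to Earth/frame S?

u = (u' + v)/(1 + u'v/c²)
Numerator: 0.644 + 0.635 = 1.279
Denominator: 1 + 0.40894 = 1.40894
u = 1.279/1.40894 = 0.9078c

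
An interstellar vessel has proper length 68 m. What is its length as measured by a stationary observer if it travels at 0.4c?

Proper length L₀ = 68 m
γ = 1/√(1 - 0.4²) = 1.0911
L = L₀/γ = 68/1.0911 = 62.32 m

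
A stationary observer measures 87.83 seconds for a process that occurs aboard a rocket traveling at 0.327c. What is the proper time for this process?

Dilated time Δt = 87.83 seconds
γ = 1/√(1 - 0.327²) = 1.0582
Δt₀ = Δt/γ = 87.83/1.0582 = 83.00 seconds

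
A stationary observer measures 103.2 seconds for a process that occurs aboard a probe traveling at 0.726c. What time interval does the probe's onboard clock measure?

Dilated time Δt = 103.2 seconds
γ = 1/√(1 - 0.726²) = 1.4541
Δt₀ = Δt/γ = 103.2/1.4541 = 70.97 seconds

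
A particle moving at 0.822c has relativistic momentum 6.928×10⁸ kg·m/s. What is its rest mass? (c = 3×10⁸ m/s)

γ = 1/√(1 - 0.822²) = 1.756
v = 0.822 × 3×10⁸ = 2.466×10⁸ m/s
m = p/(γv) = 6.928×10⁸/(1.756 × 2.466×10⁸) = 1.600 kg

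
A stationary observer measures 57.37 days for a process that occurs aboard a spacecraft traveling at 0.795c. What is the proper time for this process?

Dilated time Δt = 57.37 days
γ = 1/√(1 - 0.795²) = 1.6485
Δt₀ = Δt/γ = 57.37/1.6485 = 34.80 days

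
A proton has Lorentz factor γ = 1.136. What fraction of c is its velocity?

From γ = 1/√(1 - v²/c²):
1/γ² = 1/1.136² = 0.774896
v²/c² = 1 - 0.774896 = 0.225104
v/c = √(0.225104) = 0.4745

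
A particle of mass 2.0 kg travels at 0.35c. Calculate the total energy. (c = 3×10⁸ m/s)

γ = 1/√(1 - 0.35²) = 1.068
mc² = 2.0 × (3×10⁸)² = 1.800×10¹⁷ J
E = γmc² = 1.068 × 1.800×10¹⁷ = 1.922×10¹⁷ J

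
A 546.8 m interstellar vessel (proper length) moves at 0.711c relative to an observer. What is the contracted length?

Proper length L₀ = 546.8 m
γ = 1/√(1 - 0.711²) = 1.422
L = L₀/γ = 546.8/1.422 = 384.5 m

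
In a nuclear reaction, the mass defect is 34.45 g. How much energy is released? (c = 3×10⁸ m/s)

Convert mass defect: Δm = 34.45 g = 0.03445 kg
E = Δm·c² = 0.03445 × (3×10⁸)²
= 0.03445 × 9×10¹⁶ = 3.101×10¹⁵ J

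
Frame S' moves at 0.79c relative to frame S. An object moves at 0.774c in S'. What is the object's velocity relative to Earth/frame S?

u = (u' + v)/(1 + u'v/c²)
Numerator: 0.774 + 0.79 = 1.564
Denominator: 1 + 0.61146 = 1.61146
u = 1.564/1.61146 = 0.9705c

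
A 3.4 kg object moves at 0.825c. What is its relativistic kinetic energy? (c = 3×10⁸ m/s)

γ = 1/√(1 - 0.825²) = 1.7695
γ - 1 = 0.7695
KE = (γ-1)mc² = 0.7695 × 3.4 × (3×10⁸)² = 2.355×10¹⁷ J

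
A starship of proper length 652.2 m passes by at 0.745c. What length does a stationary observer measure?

Proper length L₀ = 652.2 m
γ = 1/√(1 - 0.745²) = 1.499
L = L₀/γ = 652.2/1.499 = 435.1 m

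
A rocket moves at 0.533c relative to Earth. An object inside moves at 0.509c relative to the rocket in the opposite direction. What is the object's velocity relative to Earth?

Object's velocity in rocket frame is u' = -0.509c
u = (u' + v)/(1 + u'v/c²) = (v - 0.509)/(1 - 0.509·v/c²)
Numerator: 0.533 - 0.509 = 0.024
Denominator: 1 - 0.271297 = 0.728703
u = 0.024/0.728703 = 0.03294c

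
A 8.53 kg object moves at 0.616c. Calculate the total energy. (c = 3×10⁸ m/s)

γ = 1/√(1 - 0.616²) = 1.269444
mc² = 8.53 × (3×10⁸)² = 7.677×10¹⁷ J
E = γmc² = 1.269444 × 7.677×10¹⁷ = 9.746×10¹⁷ J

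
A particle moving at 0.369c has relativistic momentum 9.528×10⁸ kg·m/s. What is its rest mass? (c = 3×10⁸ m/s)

γ = 1/√(1 - 0.369²) = 1.0759
v = 0.369 × 3×10⁸ = 1.107×10⁸ m/s
m = p/(γv) = 9.528×10⁸/(1.0759 × 1.107×10⁸) = 8.000 kg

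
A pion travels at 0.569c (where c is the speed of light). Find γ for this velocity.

v/c = 0.569, so (v/c)² = 0.323761
1 - (v/c)² = 0.676239
γ = 1/√(0.676239) = 1.216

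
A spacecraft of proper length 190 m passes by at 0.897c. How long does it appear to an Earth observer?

Proper length L₀ = 190 m
γ = 1/√(1 - 0.897²) = 2.2623
L = L₀/γ = 190/2.2623 = 83.99 m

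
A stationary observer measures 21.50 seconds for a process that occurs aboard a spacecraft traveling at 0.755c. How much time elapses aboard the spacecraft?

Dilated time Δt = 21.50 seconds
γ = 1/√(1 - 0.755²) = 1.525
Δt₀ = Δt/γ = 21.50/1.525 = 14.10 seconds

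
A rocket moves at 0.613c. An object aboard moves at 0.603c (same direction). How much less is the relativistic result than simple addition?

Classical: u' + v = 0.603 + 0.613 = 1.216c
Relativistic: u = (0.603 + 0.613)/(1 + 0.369639) = 1.216/1.369639 = 0.8878c
Difference: 1.216 - 0.8878 = 0.3282c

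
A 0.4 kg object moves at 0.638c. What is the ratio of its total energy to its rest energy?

E = γmc², E₀ = mc²
E/E₀ = γ = 1/√(1 - 0.638²) = 1.299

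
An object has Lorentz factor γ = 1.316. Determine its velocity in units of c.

From γ = 1/√(1 - v²/c²):
1/γ² = 1/1.316² = 0.5774
v²/c² = 1 - 0.5774 = 0.4226
v/c = √(0.4226) = 0.6501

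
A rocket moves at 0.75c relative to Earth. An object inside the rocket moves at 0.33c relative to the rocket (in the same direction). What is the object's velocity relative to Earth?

u = (u' + v)/(1 + u'v/c²)
Numerator: 0.33 + 0.75 = 1.08
Denominator: 1 + 0.2475 = 1.2475
u = 1.08/1.2475 = 0.8657c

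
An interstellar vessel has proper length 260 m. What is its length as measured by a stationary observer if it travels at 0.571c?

Proper length L₀ = 260 m
γ = 1/√(1 - 0.571²) = 1.2181
L = L₀/γ = 260/1.2181 = 213.4 m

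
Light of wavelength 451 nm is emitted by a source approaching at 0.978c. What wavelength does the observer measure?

β = 0.978
Wavelength Doppler factor = √(0.022/1.978) = √(0.011122) = 0.10546
λ_obs = 451 × 0.10546 = 47.56 nm (blueshift)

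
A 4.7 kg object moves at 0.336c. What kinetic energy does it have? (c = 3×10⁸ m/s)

γ = 1/√(1 - 0.336²) = 1.06173
γ - 1 = 0.06173
KE = (γ-1)mc² = 0.06173 × 4.7 × (3×10⁸)² = 2.611×10¹⁶ J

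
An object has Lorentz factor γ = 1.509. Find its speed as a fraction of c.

From γ = 1/√(1 - v²/c²):
1/γ² = 1/1.509² = 0.4392
v²/c² = 1 - 0.4392 = 0.5608
v/c = √(0.5608) = 0.7489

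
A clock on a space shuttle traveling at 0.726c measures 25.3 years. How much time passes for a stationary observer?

Proper time Δt₀ = 25.3 years
γ = 1/√(1 - 0.726²) = 1.454
Δt = γΔt₀ = 1.454 × 25.3 = 36.79 years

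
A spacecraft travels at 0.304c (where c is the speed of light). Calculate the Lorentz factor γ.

v/c = 0.304, so (v/c)² = 0.092416
1 - (v/c)² = 0.907584
γ = 1/√(0.907584) = 1.050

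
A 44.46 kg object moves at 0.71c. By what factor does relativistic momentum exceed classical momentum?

p_rel = γmv, p_class = mv
Ratio = γ = 1/√(1 - 0.71²) = 1.420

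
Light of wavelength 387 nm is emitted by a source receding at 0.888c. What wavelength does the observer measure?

β = 0.888
Wavelength Doppler factor = √(1.888/0.112) = √(16.86) = 4.106
λ_obs = 387 × 4.106 = 1589 nm (redshift)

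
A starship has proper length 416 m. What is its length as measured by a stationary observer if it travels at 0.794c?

Proper length L₀ = 416 m
γ = 1/√(1 - 0.794²) = 1.645
L = L₀/γ = 416/1.645 = 252.9 m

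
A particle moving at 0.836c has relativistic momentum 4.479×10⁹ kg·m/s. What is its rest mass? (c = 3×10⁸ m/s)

γ = 1/√(1 - 0.836²) = 1.8224
v = 0.836 × 3×10⁸ = 2.508×10⁸ m/s
m = p/(γv) = 4.479×10⁹/(1.8224 × 2.508×10⁸) = 9.800 kg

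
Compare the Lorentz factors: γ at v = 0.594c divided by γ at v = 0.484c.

γ₁ = 1/√(1 - 0.594²) = 1.2431
γ₂ = 1/√(1 - 0.484²) = 1.1428
γ₁/γ₂ = 1.2431/1.1428 = 1.088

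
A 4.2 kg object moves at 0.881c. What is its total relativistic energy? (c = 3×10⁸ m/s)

γ = 1/√(1 - 0.881²) = 2.11365
mc² = 4.2 × (3×10⁸)² = 3.780×10¹⁷ J
E = γmc² = 2.11365 × 3.780×10¹⁷ = 7.990×10¹⁷ J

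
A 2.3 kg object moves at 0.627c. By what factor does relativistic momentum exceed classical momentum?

p_rel = γmv, p_class = mv
Ratio = γ = 1/√(1 - 0.627²) = 1.284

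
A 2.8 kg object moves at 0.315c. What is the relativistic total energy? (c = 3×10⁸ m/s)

γ = 1/√(1 - 0.315²) = 1.0536
mc² = 2.8 × (3×10⁸)² = 2.520×10¹⁷ J
E = γmc² = 1.0536 × 2.520×10¹⁷ = 2.655×10¹⁷ J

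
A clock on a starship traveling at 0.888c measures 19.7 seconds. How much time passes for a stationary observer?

Proper time Δt₀ = 19.7 seconds
γ = 1/√(1 - 0.888²) = 2.1747
Δt = γΔt₀ = 2.1747 × 19.7 = 42.84 seconds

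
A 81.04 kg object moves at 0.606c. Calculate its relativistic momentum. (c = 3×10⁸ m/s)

γ = 1/√(1 - 0.606²) = 1.257
v = 0.606 × 3×10⁸ = 1.818×10⁸ m/s
p = γmv = 1.257 × 81.04 × 1.818×10⁸ = 1.852×10¹⁰ kg·m/s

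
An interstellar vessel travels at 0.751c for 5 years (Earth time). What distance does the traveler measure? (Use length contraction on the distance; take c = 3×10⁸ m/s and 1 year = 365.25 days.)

Earth distance: d = v × t = 0.751c × 5 yr = 3.5550×10¹⁶ m
γ = 1.5145
d' = d/γ = 3.5550×10¹⁶/1.5145 = 2.347×10¹⁶ m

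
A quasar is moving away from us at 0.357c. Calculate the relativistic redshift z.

β = 0.357
(1+β)/(1-β) = 1.357/0.643 = 2.1104
√(2.1104) = 1.4527
z = 1.4527 - 1 = 0.4527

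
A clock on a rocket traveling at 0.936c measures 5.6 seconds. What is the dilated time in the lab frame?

Proper time Δt₀ = 5.6 seconds
γ = 1/√(1 - 0.936²) = 2.841
Δt = γΔt₀ = 2.841 × 5.6 = 15.91 seconds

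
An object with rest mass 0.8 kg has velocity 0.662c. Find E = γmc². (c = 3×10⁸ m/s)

γ = 1/√(1 - 0.662²) = 1.3342
mc² = 0.8 × (3×10⁸)² = 7.200×10¹⁶ J
E = γmc² = 1.3342 × 7.200×10¹⁶ = 9.606×10¹⁶ J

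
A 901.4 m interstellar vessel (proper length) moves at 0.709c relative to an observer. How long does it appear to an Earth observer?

Proper length L₀ = 901.4 m
γ = 1/√(1 - 0.709²) = 1.418
L = L₀/γ = 901.4/1.418 = 635.7 m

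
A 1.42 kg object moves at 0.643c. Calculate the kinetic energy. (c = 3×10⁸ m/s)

γ = 1/√(1 - 0.643²) = 1.3057
γ - 1 = 0.3057
KE = (γ-1)mc² = 0.3057 × 1.42 × (3×10⁸)² = 3.907×10¹⁶ J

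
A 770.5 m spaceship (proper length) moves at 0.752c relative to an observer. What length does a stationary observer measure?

Proper length L₀ = 770.5 m
γ = 1/√(1 - 0.752²) = 1.517
L = L₀/γ = 770.5/1.517 = 507.9 m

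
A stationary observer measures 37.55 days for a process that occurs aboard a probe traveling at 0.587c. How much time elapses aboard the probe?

Dilated time Δt = 37.55 days
γ = 1/√(1 - 0.587²) = 1.235
Δt₀ = Δt/γ = 37.55/1.235 = 30.40 days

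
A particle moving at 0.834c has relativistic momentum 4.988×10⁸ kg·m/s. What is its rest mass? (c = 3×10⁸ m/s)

γ = 1/√(1 - 0.834²) = 1.812
v = 0.834 × 3×10⁸ = 2.502×10⁸ m/s
m = p/(γv) = 4.988×10⁸/(1.812 × 2.502×10⁸) = 1.100 kg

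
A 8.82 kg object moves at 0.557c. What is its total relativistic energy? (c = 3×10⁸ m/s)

γ = 1/√(1 - 0.557²) = 1.2041
mc² = 8.82 × (3×10⁸)² = 7.938×10¹⁷ J
E = γmc² = 1.2041 × 7.938×10¹⁷ = 9.558×10¹⁷ J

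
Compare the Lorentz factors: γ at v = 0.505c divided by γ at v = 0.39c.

γ₁ = 1/√(1 - 0.505²) = 1.159
γ₂ = 1/√(1 - 0.39²) = 1.086
γ₁/γ₂ = 1.159/1.086 = 1.067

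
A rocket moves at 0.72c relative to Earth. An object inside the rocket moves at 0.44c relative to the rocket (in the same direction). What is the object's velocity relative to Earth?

u = (u' + v)/(1 + u'v/c²)
Numerator: 0.44 + 0.72 = 1.16
Denominator: 1 + 0.3168 = 1.3168
u = 1.16/1.3168 = 0.8809c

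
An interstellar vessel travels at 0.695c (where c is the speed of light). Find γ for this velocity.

v/c = 0.695, so (v/c)² = 0.483025
1 - (v/c)² = 0.516975
γ = 1/√(0.516975) = 1.391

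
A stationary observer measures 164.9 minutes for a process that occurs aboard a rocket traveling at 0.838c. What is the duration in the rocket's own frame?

Dilated time Δt = 164.9 minutes
γ = 1/√(1 - 0.838²) = 1.8326
Δt₀ = Δt/γ = 164.9/1.8326 = 89.98 minutes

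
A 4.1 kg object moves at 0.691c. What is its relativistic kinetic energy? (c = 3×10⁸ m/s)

γ = 1/√(1 - 0.691²) = 1.3834
γ - 1 = 0.3834
KE = (γ-1)mc² = 0.3834 × 4.1 × (3×10⁸)² = 1.415×10¹⁷ J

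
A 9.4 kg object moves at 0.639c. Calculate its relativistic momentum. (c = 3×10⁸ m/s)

γ = 1/√(1 - 0.639²) = 1.300
v = 0.639 × 3×10⁸ = 1.917×10⁸ m/s
p = γmv = 1.300 × 9.4 × 1.917×10⁸ = 2.343×10⁹ kg·m/s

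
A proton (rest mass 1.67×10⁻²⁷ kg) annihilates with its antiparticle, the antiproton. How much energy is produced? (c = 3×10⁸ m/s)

Both particles have the same rest mass, so total mass = 2m
E = 2m·c² = 2 × 1.67×10⁻²⁷ × (3×10⁸)²
= 2 × 1.67×10⁻²⁷ × 9×10¹⁶
= 3.006×10⁻¹⁰ J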